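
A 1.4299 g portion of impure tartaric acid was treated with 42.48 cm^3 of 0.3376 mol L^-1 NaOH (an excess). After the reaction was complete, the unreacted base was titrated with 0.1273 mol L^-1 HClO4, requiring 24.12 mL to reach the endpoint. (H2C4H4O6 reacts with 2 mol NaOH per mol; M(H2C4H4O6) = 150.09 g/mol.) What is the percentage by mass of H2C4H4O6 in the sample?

Total n(NaOH) added = 0.3376 x 0.04248 = 0.01434 mol.
n(HClO4) used = 0.1273 x 0.02412 = 0.003070 mol, which equals the excess n(NaOH).
So n(NaOH) consumed by the sample = 0.01434 - 0.003070 = 0.01127 mol.
n(H2C4H4O6) = 0.01127 / 2 = 0.005635 mol.
mass H2C4H4O6 = 0.005635 x 150.09 = 0.8458 g, so %H2C4H4O6 = 0.8458/1.4299 x 100 = 59.2%.

59.2%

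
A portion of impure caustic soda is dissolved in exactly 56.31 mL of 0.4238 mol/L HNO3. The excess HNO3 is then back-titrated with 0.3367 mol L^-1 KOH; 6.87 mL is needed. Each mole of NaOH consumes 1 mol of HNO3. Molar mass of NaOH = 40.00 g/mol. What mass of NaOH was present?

0.862 g

Total n(HNO3) added = 0.4238 x 0.05631 = 0.02386 mol.
n(KOH) used = 0.3367 x 0.006870 = 0.002313 mol, which equals the excess n(HNO3).
So n(HNO3) consumed by the sample = 0.02386 - 0.002313 = 0.02155 mol.
n(NaOH) = 0.02155 / 1 = 0.02155 mol.
mass = 0.02155 mol x 40.00 g/mol = 0.862 g.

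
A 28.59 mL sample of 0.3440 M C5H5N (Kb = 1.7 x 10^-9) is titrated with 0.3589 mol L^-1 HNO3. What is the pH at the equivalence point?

2.99

n(C5H5N) = 0.3440 x 0.02859 = 0.009835 mol; V(HNO3) at equivalence = 0.009835/0.3589 = 0.02740 L.
At equivalence the base is fully converted to C5H5NH+; total volume = 0.05599 L, so [C5H5NH+] = 0.009835/0.05599 = 0.1756 M.
Ka(C5H5NH+) = Kw/Kb = 1.0e-14 / 1.7 x 10^-9 = 5.88e-6.
[H^+] = sqrt(Ka x [C5H5NH+]) = sqrt(5.88e-6 x 0.1756) = 0.00102 M.
pH = -log(0.00102) = 2.99.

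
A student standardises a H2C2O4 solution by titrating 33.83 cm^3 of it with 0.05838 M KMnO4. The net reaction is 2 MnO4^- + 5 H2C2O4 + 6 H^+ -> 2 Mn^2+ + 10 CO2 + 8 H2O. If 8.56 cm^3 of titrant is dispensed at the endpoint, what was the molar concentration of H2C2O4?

n(KMnO4) = 0.05838 x 0.008560 = 0.0004997 mol.
From the balanced equation, 2 mol KMnO4 reacts with 5 mol H2C2O4, so n(H2C2O4) = 0.0004997 x 5/2 = 0.001249 mol.
[H2C2O4] = 0.001249 / 0.03383 L = 0.0369 M.

0.0369 M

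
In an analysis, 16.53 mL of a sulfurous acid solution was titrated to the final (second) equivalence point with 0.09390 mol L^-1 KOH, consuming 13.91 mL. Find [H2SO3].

n(KOH) = 0.09390 x 0.01391 = 0.001306 mol.
At the final (second) equivalence point, 2 mol OH^- react per mol H2SO3, so n(H2SO3) = 0.001306 / 2 = 0.0006531 mol.
[H2SO3] = 0.0006531 / 0.01653 L = 0.0395 M.

0.0395 M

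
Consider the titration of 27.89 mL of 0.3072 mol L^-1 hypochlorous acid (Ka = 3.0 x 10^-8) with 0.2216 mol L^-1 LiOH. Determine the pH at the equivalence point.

n(HClO) = 0.3072 x 0.02789 = 0.008568 mol; V(LiOH) at equivalence = 0.008568/0.2216 = 0.03866 L.
At equivalence all the acid is converted to ClO-; total volume = 0.02789 + 0.03866 = 0.06655 L, so [ClO-] = 0.008568/0.06655 = 0.1287 M.
Kb = Kw/Ka = 1.0e-14 / 3.0 x 10^-8 = 3.33e-7.
[OH^-] = sqrt(Kb x [ClO-]) = sqrt(3.33e-7 x 0.1287) = 0.000207 M.
pOH = 3.68, so pH = 14.00 - 3.68 = 10.32.

10.32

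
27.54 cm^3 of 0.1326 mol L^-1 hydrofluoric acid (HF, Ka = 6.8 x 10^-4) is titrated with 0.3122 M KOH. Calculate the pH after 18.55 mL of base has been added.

12.67

n(acid) = 0.1326 x 0.02754 = 0.003652 mol; n(KOH) added = 0.3122 x 0.01855 = 0.005791 mol.
Base is in excess by 0.005791 - 0.003652 = 0.002140 mol in a total volume of 0.04609 L.
[OH^-] = 0.002140/0.04609 = 0.04642 M, so pOH = 1.33 and pH = 14.00 - 1.33 = 12.67.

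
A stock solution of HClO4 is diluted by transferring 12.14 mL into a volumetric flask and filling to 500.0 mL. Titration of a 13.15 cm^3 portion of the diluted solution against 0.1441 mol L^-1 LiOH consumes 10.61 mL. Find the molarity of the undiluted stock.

n(LiOH) = 0.1441 x 0.01061 = 0.001529 mol.
n(HClO4) in the aliquot = 0.001529 mol.
[diluted HClO4] = 0.001529 / 0.01315 = 0.1163 M.
Dilution factor = 500.0/12.14 = 41.19, so [stock] = 0.1163 x 41.19 = 4.79 M.

4.79 M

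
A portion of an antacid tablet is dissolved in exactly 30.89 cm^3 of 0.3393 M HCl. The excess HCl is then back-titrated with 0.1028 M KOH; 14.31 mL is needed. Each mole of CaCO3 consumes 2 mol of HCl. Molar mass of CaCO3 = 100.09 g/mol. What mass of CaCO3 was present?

0.451 g

Total n(HCl) added = 0.3393 x 0.03089 = 0.01048 mol.
n(KOH) used = 0.1028 x 0.01431 = 0.001471 mol, which equals the excess n(HCl).
So n(HCl) consumed by the sample = 0.01048 - 0.001471 = 0.009010 mol.
n(CaCO3) = 0.009010 / 2 = 0.004505 mol.
mass = 0.004505 mol x 100.09 g/mol = 0.451 g.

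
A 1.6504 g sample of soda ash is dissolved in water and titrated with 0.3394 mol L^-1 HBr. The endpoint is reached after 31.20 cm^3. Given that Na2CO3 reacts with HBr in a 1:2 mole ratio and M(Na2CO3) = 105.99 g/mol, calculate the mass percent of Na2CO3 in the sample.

34.0%

n(HBr) = 0.3394 x 0.03120 = 0.01059 mol.
n(Na2CO3) = 0.01059 / 2 = 0.005295 mol.
mass of Na2CO3 = 0.005295 x 105.99 = 0.5612 g.
% purity = 0.5612 / 1.6504 x 100 = 34.0%.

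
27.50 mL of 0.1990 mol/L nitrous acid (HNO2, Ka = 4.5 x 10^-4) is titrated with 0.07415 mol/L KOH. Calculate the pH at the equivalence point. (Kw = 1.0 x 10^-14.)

8.04

n(HNO2) = 0.1990 x 0.02750 = 0.005472 mol; V(KOH) at equivalence = 0.005472/0.07415 = 0.07380 L.
At equivalence all the acid is converted to NO2-; total volume = 0.02750 + 0.07380 = 0.1013 L, so [NO2-] = 0.005472/0.1013 = 0.05402 M.
Kb = Kw/Ka = 1.0e-14 / 4.5 x 10^-4 = 2.22e-11.
[OH^-] = sqrt(Kb x [NO2-]) = sqrt(2.22e-11 x 0.05402) = 1.10e-6 M.
pOH = 5.96, so pH = 14.00 - 5.96 = 8.04.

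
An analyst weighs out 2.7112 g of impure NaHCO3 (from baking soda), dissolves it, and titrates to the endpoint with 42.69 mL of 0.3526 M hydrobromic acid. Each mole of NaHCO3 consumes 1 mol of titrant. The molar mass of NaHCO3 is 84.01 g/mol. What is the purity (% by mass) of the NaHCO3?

n(HBr) = 0.3526 x 0.04269 = 0.01505 mol.
n(NaHCO3) = 0.01505 / 1 = 0.01505 mol.
mass of NaHCO3 = 0.01505 x 84.01 = 1.265 g.
% purity = 1.265 / 2.7112 x 100 = 46.6%.

46.6%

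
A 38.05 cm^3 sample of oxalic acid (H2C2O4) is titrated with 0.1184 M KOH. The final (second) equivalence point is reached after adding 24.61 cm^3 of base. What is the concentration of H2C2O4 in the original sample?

0.0383 M

n(KOH) = 0.1184 x 0.02461 = 0.002914 mol.
At the final (second) equivalence point, 2 mol OH^- react per mol H2C2O4, so n(H2C2O4) = 0.002914 / 2 = 0.001457 mol.
[H2C2O4] = 0.001457 / 0.03805 L = 0.0383 M.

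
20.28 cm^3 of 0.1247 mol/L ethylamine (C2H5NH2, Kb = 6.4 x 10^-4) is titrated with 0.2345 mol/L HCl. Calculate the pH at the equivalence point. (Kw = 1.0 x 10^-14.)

n(C2H5NH2) = 0.1247 x 0.02028 = 0.002529 mol; V(HCl) at equivalence = 0.002529/0.2345 = 0.01078 L.
At equivalence the base is fully converted to C2H5NH3+; total volume = 0.03106 L, so [C2H5NH3+] = 0.002529/0.03106 = 0.08141 M.
Ka(C2H5NH3+) = Kw/Kb = 1.0e-14 / 6.4 x 10^-4 = 1.56e-11.
[H^+] = sqrt(Ka x [C2H5NH3+]) = sqrt(1.56e-11 x 0.08141) = 1.13e-6 M.
pH = -log(1.13e-6) = 5.95.

5.95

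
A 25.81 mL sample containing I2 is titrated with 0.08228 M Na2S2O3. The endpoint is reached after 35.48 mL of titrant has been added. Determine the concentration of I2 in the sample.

0.0566 M

n(Na2S2O3) = 0.08228 x 0.03548 = 0.002919 mol.
From the balanced equation, 2 mol Na2S2O3 reacts with 1 mol I2, so n(I2) = 0.002919 x 1/2 = 0.001460 mol.
[I2] = 0.001460 / 0.02581 L = 0.0566 M.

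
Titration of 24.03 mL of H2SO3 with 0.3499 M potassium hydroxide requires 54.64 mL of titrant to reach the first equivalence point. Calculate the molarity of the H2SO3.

n(KOH) = 0.3499 x 0.05464 = 0.01912 mol.
At the first equivalence point, 1 mol OH^- react per mol H2SO3, so n(H2SO3) = 0.01912 / 1 = 0.01912 mol.
[H2SO3] = 0.01912 / 0.02403 L = 0.796 M.

0.796 M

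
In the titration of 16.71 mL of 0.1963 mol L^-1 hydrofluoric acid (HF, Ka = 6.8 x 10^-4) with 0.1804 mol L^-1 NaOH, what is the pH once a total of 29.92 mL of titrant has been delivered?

12.66

n(acid) = 0.1963 x 0.01671 = 0.003280 mol; n(NaOH) added = 0.1804 x 0.02992 = 0.005398 mol.
Base is in excess by 0.005398 - 0.003280 = 0.002117 mol in a total volume of 0.04663 L.
[OH^-] = 0.002117/0.04663 = 0.04541 M, so pOH = 1.34 and pH = 14.00 - 1.34 = 12.66.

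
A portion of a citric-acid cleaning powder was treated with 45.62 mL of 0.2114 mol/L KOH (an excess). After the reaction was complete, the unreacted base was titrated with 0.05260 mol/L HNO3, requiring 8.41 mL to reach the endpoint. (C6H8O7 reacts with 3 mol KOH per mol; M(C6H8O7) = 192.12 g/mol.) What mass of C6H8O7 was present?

Total n(KOH) added = 0.2114 x 0.04562 = 0.009644 mol.
n(HNO3) used = 0.05260 x 0.008410 = 0.0004424 mol, which equals the excess n(KOH).
So n(KOH) consumed by the sample = 0.009644 - 0.0004424 = 0.009202 mol.
n(C6H8O7) = 0.009202 / 3 = 0.003067 mol.
mass = 0.003067 mol x 192.12 g/mol = 0.589 g.

0.589 g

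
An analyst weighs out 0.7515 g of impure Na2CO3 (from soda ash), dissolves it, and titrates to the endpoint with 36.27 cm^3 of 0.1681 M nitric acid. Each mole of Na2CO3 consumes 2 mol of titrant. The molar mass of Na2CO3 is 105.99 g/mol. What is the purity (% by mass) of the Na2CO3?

43.0%

n(HNO3) = 0.1681 x 0.03627 = 0.006097 mol.
n(Na2CO3) = 0.006097 / 2 = 0.003048 mol.
mass of Na2CO3 = 0.003048 x 105.99 = 0.3231 g.
% purity = 0.3231 / 0.7515 x 100 = 43.0%.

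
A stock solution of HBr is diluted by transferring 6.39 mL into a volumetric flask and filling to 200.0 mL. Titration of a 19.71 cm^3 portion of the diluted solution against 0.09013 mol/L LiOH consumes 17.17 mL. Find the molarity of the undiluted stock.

2.46 M

n(LiOH) = 0.09013 x 0.01717 = 0.001548 mol.
n(HBr) in the aliquot = 0.001548 mol.
[diluted HBr] = 0.001548 / 0.01971 = 0.07852 M.
Dilution factor = 200.0/6.390 = 31.30, so [stock] = 0.07852 x 31.30 = 2.46 M.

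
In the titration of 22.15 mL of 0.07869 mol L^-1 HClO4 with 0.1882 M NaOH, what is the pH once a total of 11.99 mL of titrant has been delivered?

n(acid) = 0.07869 x 0.02215 = 0.001743 mol; n(NaOH) added = 0.1882 x 0.01199 = 0.002257 mol.
Base is in excess by 0.002257 - 0.001743 = 0.0005135 mol in a total volume of 0.03414 L.
[OH^-] = 0.0005135/0.03414 = 0.01504 M, so pOH = 1.82 and pH = 14.00 - 1.82 = 12.18.

12.18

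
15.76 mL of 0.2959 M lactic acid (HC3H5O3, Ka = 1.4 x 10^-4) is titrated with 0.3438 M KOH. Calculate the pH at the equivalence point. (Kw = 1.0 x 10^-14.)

n(HC3H5O3) = 0.2959 x 0.01576 = 0.004663 mol; V(KOH) at equivalence = 0.004663/0.3438 = 0.01356 L.
At equivalence all the acid is converted to C3H5O3-; total volume = 0.01576 + 0.01356 = 0.02932 L, so [C3H5O3-] = 0.004663/0.02932 = 0.1590 M.
Kb = Kw/Ka = 1.0e-14 / 1.4 x 10^-4 = 7.14e-11.
[OH^-] = sqrt(Kb x [C3H5O3-]) = sqrt(7.14e-11 x 0.1590) = 3.37e-6 M.
pOH = 5.47, so pH = 14.00 - 5.47 = 8.53.

8.53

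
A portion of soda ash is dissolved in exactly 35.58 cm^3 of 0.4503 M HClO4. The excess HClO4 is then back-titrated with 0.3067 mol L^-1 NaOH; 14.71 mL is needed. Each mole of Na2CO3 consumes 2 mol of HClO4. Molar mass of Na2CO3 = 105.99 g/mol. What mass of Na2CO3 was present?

0.610 g

Total n(HClO4) added = 0.4503 x 0.03558 = 0.01602 mol.
n(NaOH) used = 0.3067 x 0.01471 = 0.004512 mol, which equals the excess n(HClO4).
So n(HClO4) consumed by the sample = 0.01602 - 0.004512 = 0.01151 mol.
n(Na2CO3) = 0.01151 / 2 = 0.005755 mol.
mass = 0.005755 mol x 105.99 g/mol = 0.610 g.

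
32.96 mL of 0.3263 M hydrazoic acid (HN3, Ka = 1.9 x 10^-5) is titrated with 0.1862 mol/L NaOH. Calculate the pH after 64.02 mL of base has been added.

n(acid) = 0.3263 x 0.03296 = 0.01075 mol; n(NaOH) added = 0.1862 x 0.06402 = 0.01192 mol.
Base is in excess by 0.01192 - 0.01075 = 0.001166 mol in a total volume of 0.09698 L.
[OH^-] = 0.001166/0.09698 = 0.01202 M, so pOH = 1.92 and pH = 14.00 - 1.92 = 12.08.

12.08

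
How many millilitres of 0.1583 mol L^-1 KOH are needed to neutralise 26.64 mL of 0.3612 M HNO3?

60.8 mL

n(HNO3) = 0.3612 mol/L x 0.02664 L = 0.009622 mol.
At equivalence n(KOH) = n(HNO3) = 0.009622 mol.
V(KOH) = 0.009622 / 0.1583 = 0.06079 L = 60.8 mL.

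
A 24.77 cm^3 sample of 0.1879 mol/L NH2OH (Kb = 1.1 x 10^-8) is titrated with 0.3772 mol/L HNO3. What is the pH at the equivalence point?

3.47

n(NH2OH) = 0.1879 x 0.02477 = 0.004654 mol; V(HNO3) at equivalence = 0.004654/0.3772 = 0.01234 L.
At equivalence the base is fully converted to NH3OH+; total volume = 0.03711 L, so [NH3OH+] = 0.004654/0.03711 = 0.1254 M.
Ka(NH3OH+) = Kw/Kb = 1.0e-14 / 1.1 x 10^-8 = 9.09e-7.
[H^+] = sqrt(Ka x [NH3OH+]) = sqrt(9.09e-7 x 0.1254) = 0.000338 M.
pH = -log(0.000338) = 3.47.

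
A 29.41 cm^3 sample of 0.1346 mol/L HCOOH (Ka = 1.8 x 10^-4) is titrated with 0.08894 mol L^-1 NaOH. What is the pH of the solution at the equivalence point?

8.24

n(HCOOH) = 0.1346 x 0.02941 = 0.003959 mol; V(NaOH) at equivalence = 0.003959/0.08894 = 0.04451 L.
At equivalence all the acid is converted to HCOO-; total volume = 0.02941 + 0.04451 = 0.07392 L, so [HCOO-] = 0.003959/0.07392 = 0.05355 M.
Kb = Kw/Ka = 1.0e-14 / 1.8 x 10^-4 = 5.56e-11.
[OH^-] = sqrt(Kb x [HCOO-]) = sqrt(5.56e-11 x 0.05355) = 1.72e-6 M.
pOH = 5.76, so pH = 14.00 - 5.76 = 8.24.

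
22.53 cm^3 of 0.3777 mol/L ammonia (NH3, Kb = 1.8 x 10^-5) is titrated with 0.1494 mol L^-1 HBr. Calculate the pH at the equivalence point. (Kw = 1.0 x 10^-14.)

n(NH3) = 0.3777 x 0.02253 = 0.008510 mol; V(HBr) at equivalence = 0.008510/0.1494 = 0.05696 L.
At equivalence the base is fully converted to NH4+; total volume = 0.07949 L, so [NH4+] = 0.008510/0.07949 = 0.1071 M.
Ka(NH4+) = Kw/Kb = 1.0e-14 / 1.8 x 10^-5 = 5.56e-10.
[H^+] = sqrt(Ka x [NH4+]) = sqrt(5.56e-10 x 0.1071) = 7.71e-6 M.
pH = -log(7.71e-6) = 5.11.

5.11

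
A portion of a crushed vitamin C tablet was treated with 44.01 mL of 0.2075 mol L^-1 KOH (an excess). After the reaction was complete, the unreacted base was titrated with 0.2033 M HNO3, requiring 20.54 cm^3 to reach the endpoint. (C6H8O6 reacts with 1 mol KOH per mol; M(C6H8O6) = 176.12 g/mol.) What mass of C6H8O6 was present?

Total n(KOH) added = 0.2075 x 0.04401 = 0.009132 mol.
n(HNO3) used = 0.2033 x 0.02054 = 0.004176 mol, which equals the excess n(KOH).
So n(KOH) consumed by the sample = 0.009132 - 0.004176 = 0.004956 mol.
n(C6H8O6) = 0.004956 / 1 = 0.004956 mol.
mass = 0.004956 mol x 176.12 g/mol = 0.873 g.

0.873 g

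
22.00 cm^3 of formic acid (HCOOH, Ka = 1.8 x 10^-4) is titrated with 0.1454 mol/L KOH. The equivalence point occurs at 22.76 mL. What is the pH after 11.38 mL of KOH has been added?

11.38 mL is exactly half the equivalence volume (22.76/2), i.e. the half-equivalence point.
There, n(HA) = n(A^-), so pH = pKa = -log(1.8 x 10^-4) = 3.74.

3.74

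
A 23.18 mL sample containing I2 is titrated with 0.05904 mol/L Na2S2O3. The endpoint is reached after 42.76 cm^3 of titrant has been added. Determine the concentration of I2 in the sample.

0.0545 M

n(Na2S2O3) = 0.05904 x 0.04276 = 0.002525 mol.
From the balanced equation, 2 mol Na2S2O3 reacts with 1 mol I2, so n(I2) = 0.002525 x 1/2 = 0.001262 mol.
[I2] = 0.001262 / 0.02318 L = 0.0545 M.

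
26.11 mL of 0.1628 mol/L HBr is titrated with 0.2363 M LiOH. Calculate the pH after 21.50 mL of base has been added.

12.24

n(acid) = 0.1628 x 0.02611 = 0.004251 mol; n(LiOH) added = 0.2363 x 0.02150 = 0.005080 mol.
Base is in excess by 0.005080 - 0.004251 = 0.0008297 mol in a total volume of 0.04761 L.
[OH^-] = 0.0008297/0.04761 = 0.01743 M, so pOH = 1.76 and pH = 14.00 - 1.76 = 12.24.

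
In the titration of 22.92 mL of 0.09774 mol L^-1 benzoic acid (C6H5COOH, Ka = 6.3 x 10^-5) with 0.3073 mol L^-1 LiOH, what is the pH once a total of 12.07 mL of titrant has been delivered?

n(acid) = 0.09774 x 0.02292 = 0.002240 mol; n(LiOH) added = 0.3073 x 0.01207 = 0.003709 mol.
Base is in excess by 0.003709 - 0.002240 = 0.001469 mol in a total volume of 0.03499 L.
[OH^-] = 0.001469/0.03499 = 0.04198 M, so pOH = 1.38 and pH = 14.00 - 1.38 = 12.62.

12.62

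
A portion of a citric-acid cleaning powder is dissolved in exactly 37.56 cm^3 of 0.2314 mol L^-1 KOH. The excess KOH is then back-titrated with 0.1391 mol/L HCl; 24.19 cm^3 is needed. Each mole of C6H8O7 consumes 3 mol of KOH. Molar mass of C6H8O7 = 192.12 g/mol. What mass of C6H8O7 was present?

0.341 g

Total n(KOH) added = 0.2314 x 0.03756 = 0.008691 mol.
n(HCl) used = 0.1391 x 0.02419 = 0.003365 mol, which equals the excess n(KOH).
So n(KOH) consumed by the sample = 0.008691 - 0.003365 = 0.005327 mol.
n(C6H8O7) = 0.005327 / 3 = 0.001776 mol.
mass = 0.001776 mol x 192.12 g/mol = 0.341 g.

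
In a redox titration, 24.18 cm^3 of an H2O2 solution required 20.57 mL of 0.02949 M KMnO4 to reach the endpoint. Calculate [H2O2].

0.0627 M

n(KMnO4) = 0.02949 x 0.02057 = 0.0006066 mol.
From the balanced equation, 2 mol KMnO4 reacts with 5 mol H2O2, so n(H2O2) = 0.0006066 x 5/2 = 0.001517 mol.
[H2O2] = 0.001517 / 0.02418 L = 0.0627 M.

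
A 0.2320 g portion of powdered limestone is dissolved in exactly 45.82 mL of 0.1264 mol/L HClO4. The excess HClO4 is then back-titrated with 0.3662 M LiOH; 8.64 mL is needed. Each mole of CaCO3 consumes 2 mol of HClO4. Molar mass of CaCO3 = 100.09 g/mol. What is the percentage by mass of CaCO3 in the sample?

56.7%

Total n(HClO4) added = 0.1264 x 0.04582 = 0.005792 mol.
n(LiOH) used = 0.3662 x 0.008640 = 0.003164 mol, which equals the excess n(HClO4).
So n(HClO4) consumed by the sample = 0.005792 - 0.003164 = 0.002628 mol.
n(CaCO3) = 0.002628 / 2 = 0.001314 mol.
mass CaCO3 = 0.001314 x 100.09 = 0.1315 g, so %CaCO3 = 0.1315/0.2320 x 100 = 56.7%.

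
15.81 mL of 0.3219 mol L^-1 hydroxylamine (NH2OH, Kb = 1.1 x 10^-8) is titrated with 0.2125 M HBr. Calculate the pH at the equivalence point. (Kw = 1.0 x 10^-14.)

n(NH2OH) = 0.3219 x 0.01581 = 0.005089 mol; V(HBr) at equivalence = 0.005089/0.2125 = 0.02395 L.
At equivalence the base is fully converted to NH3OH+; total volume = 0.03976 L, so [NH3OH+] = 0.005089/0.03976 = 0.1280 M.
Ka(NH3OH+) = Kw/Kb = 1.0e-14 / 1.1 x 10^-8 = 9.09e-7.
[H^+] = sqrt(Ka x [NH3OH+]) = sqrt(9.09e-7 x 0.1280) = 0.000341 M.
pH = -log(0.000341) = 3.47.

3.47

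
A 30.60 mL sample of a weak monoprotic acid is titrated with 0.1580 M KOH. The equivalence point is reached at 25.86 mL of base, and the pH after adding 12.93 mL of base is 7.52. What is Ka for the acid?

12.93 mL is half of the equivalence volume, so this is the half-equivalence point where [HA] = [A^-].
At half-equivalence pH = pKa, so pKa = 7.52.
Ka = 10^(-7.52) = 3.0 x 10^-8.

3.0 x 10^-8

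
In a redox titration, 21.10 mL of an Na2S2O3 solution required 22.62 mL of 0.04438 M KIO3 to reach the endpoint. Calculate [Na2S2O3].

0.285 M

n(KIO3) = 0.04438 x 0.02262 = 0.001004 mol.
From the balanced equation, 1 mol KIO3 reacts with 6 mol Na2S2O3, so n(Na2S2O3) = 0.001004 x 6/1 = 0.006023 mol.
[Na2S2O3] = 0.006023 / 0.02110 L = 0.285 M.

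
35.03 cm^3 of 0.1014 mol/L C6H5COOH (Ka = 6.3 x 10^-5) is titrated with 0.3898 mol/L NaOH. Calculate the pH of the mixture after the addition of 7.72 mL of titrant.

Initial n(C6H5COOH) = 0.1014 x 0.03503 = 0.003552 mol.
n(NaOH) added = 0.3898 x 0.007720 = 0.003009 mol, converting that many moles of C6H5COOH to C6H5COO-.
Remaining n(C6H5COOH) = 0.0005428 mol; n(C6H5COO-) = 0.003009 mol.
By Henderson-Hasselbalch, pH = pKa + log([A^-]/[HA]) = 4.20 + log(0.003009/0.0005428) = 4.20 + (+0.74) = 4.94.

4.94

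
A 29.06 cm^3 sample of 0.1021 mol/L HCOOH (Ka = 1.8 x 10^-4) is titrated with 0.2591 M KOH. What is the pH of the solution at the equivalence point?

n(HCOOH) = 0.1021 x 0.02906 = 0.002967 mol; V(KOH) at equivalence = 0.002967/0.2591 = 0.01145 L.
At equivalence all the acid is converted to HCOO-; total volume = 0.02906 + 0.01145 = 0.04051 L, so [HCOO-] = 0.002967/0.04051 = 0.07324 M.
Kb = Kw/Ka = 1.0e-14 / 1.8 x 10^-4 = 5.56e-11.
[OH^-] = sqrt(Kb x [HCOO-]) = sqrt(5.56e-11 x 0.07324) = 2.02e-6 M.
pOH = 5.70, so pH = 14.00 - 5.70 = 8.30.

8.30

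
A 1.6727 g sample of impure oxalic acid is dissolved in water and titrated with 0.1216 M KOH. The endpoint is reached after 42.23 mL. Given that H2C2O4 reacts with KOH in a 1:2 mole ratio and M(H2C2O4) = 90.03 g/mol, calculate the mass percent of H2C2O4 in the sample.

13.8%

n(KOH) = 0.1216 x 0.04223 = 0.005135 mol.
n(H2C2O4) = 0.005135 / 2 = 0.002568 mol.
mass of H2C2O4 = 0.002568 x 90.03 = 0.2312 g.
% purity = 0.2312 / 1.6727 x 100 = 13.8%.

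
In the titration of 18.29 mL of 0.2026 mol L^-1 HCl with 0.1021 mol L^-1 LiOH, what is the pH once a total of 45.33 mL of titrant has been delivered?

12.16

n(acid) = 0.2026 x 0.01829 = 0.003706 mol; n(LiOH) added = 0.1021 x 0.04533 = 0.004628 mol.
Base is in excess by 0.004628 - 0.003706 = 0.0009226 mol in a total volume of 0.06362 L.
[OH^-] = 0.0009226/0.06362 = 0.01450 M, so pOH = 1.84 and pH = 14.00 - 1.84 = 12.16.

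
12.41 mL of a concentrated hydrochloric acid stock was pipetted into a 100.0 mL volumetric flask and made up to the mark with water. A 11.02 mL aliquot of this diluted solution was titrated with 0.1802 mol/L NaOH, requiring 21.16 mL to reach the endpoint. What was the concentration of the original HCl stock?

n(NaOH) = 0.1802 x 0.02116 = 0.003813 mol.
n(HCl) in the aliquot = 0.003813 mol.
[diluted HCl] = 0.003813 / 0.01102 = 0.3460 M.
Dilution factor = 100.0/12.41 = 8.058, so [stock] = 0.3460 x 8.058 = 2.79 M.

2.79 M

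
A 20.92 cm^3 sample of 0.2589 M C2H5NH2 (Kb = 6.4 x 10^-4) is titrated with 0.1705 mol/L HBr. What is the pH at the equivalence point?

n(C2H5NH2) = 0.2589 x 0.02092 = 0.005416 mol; V(HBr) at equivalence = 0.005416/0.1705 = 0.03177 L.
At equivalence the base is fully converted to C2H5NH3+; total volume = 0.05269 L, so [C2H5NH3+] = 0.005416/0.05269 = 0.1028 M.
Ka(C2H5NH3+) = Kw/Kb = 1.0e-14 / 6.4 x 10^-4 = 1.56e-11.
[H^+] = sqrt(Ka x [C2H5NH3+]) = sqrt(1.56e-11 x 0.1028) = 1.27e-6 M.
pH = -log(1.27e-6) = 5.90.

5.90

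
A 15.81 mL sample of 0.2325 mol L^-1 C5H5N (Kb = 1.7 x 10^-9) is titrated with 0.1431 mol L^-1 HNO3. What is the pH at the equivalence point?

n(C5H5N) = 0.2325 x 0.01581 = 0.003676 mol; V(HNO3) at equivalence = 0.003676/0.1431 = 0.02569 L.
At equivalence the base is fully converted to C5H5NH+; total volume = 0.04150 L, so [C5H5NH+] = 0.003676/0.04150 = 0.08858 M.
Ka(C5H5NH+) = Kw/Kb = 1.0e-14 / 1.7 x 10^-9 = 5.88e-6.
[H^+] = sqrt(Ka x [C5H5NH+]) = sqrt(5.88e-6 x 0.08858) = 0.000722 M.
pH = -log(0.000722) = 3.14.

3.14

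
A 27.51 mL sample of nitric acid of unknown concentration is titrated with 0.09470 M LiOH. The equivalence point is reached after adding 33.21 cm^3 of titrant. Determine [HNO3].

0.114 M

n(LiOH) delivered = 0.09470 x 0.03321 = 0.003145 mol.
For a 1:1 reaction, n(HNO3) = 0.003145 mol.
[HNO3] = 0.003145 mol / 0.02751 L = 0.114 M.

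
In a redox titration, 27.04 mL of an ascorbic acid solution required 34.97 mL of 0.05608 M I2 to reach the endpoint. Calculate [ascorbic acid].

n(I2) = 0.05608 x 0.03497 = 0.001961 mol.
From the balanced equation, 1 mol I2 reacts with 1 mol ascorbic acid, so n(ascorbic acid) = 0.001961 x 1/1 = 0.001961 mol.
[ascorbic acid] = 0.001961 / 0.02704 L = 0.0725 M.

0.0725 M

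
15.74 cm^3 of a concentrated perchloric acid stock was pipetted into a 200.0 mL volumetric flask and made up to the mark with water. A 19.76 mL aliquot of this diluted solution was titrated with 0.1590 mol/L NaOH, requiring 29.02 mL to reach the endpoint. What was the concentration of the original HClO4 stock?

n(NaOH) = 0.1590 x 0.02902 = 0.004614 mol.
n(HClO4) in the aliquot = 0.004614 mol.
[diluted HClO4] = 0.004614 / 0.01976 = 0.2335 M.
Dilution factor = 200.0/15.74 = 12.71, so [stock] = 0.2335 x 12.71 = 2.97 M.

2.97 M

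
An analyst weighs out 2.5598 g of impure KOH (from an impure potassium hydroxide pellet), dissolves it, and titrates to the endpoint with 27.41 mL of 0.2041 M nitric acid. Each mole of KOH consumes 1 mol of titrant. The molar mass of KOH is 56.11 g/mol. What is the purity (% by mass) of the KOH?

12.3%

n(HNO3) = 0.2041 x 0.02741 = 0.005594 mol.
n(KOH) = 0.005594 / 1 = 0.005594 mol.
mass of KOH = 0.005594 x 56.11 = 0.3139 g.
% purity = 0.3139 / 2.5598 x 100 = 12.3%.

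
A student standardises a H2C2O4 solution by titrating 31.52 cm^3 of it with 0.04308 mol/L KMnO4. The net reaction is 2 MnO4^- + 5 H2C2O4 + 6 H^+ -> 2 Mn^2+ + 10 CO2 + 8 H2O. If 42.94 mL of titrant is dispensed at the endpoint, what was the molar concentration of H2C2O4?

n(KMnO4) = 0.04308 x 0.04294 = 0.001850 mol.
From the balanced equation, 2 mol KMnO4 reacts with 5 mol H2C2O4, so n(H2C2O4) = 0.001850 x 5/2 = 0.004625 mol.
[H2C2O4] = 0.004625 / 0.03152 L = 0.147 M.

0.147 M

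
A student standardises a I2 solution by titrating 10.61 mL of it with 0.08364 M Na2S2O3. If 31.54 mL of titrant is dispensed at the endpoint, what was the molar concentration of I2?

0.124 M

n(Na2S2O3) = 0.08364 x 0.03154 = 0.002638 mol.
From the balanced equation, 2 mol Na2S2O3 reacts with 1 mol I2, so n(I2) = 0.002638 x 1/2 = 0.001319 mol.
[I2] = 0.001319 / 0.01061 L = 0.124 M.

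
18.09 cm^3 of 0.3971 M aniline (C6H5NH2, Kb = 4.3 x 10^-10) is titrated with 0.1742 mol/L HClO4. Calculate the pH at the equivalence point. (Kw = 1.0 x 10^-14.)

n(C6H5NH2) = 0.3971 x 0.01809 = 0.007184 mol; V(HClO4) at equivalence = 0.007184/0.1742 = 0.04124 L.
At equivalence the base is fully converted to C6H5NH3+; total volume = 0.05933 L, so [C6H5NH3+] = 0.007184/0.05933 = 0.1211 M.
Ka(C6H5NH3+) = Kw/Kb = 1.0e-14 / 4.3 x 10^-10 = 2.33e-5.
[H^+] = sqrt(Ka x [C6H5NH3+]) = sqrt(2.33e-5 x 0.1211) = 0.00168 M.
pH = -log(0.00168) = 2.78.

2.78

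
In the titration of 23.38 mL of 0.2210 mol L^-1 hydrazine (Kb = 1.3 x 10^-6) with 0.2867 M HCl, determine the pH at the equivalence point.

4.51

n(N2H4) = 0.2210 x 0.02338 = 0.005167 mol; V(HCl) at equivalence = 0.005167/0.2867 = 0.01802 L.
At equivalence the base is fully converted to N2H5+; total volume = 0.04140 L, so [N2H5+] = 0.005167/0.04140 = 0.1248 M.
Ka(N2H5+) = Kw/Kb = 1.0e-14 / 1.3 x 10^-6 = 7.69e-9.
[H^+] = sqrt(Ka x [N2H5+]) = sqrt(7.69e-9 x 0.1248) = 3.10e-5 M.
pH = -log(3.10e-5) = 4.51.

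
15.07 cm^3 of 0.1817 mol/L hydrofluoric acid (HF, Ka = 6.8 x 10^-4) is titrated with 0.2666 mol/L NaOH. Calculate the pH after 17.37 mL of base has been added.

12.77

n(acid) = 0.1817 x 0.01507 = 0.002738 mol; n(NaOH) added = 0.2666 x 0.01737 = 0.004631 mol.
Base is in excess by 0.004631 - 0.002738 = 0.001893 mol in a total volume of 0.03244 L.
[OH^-] = 0.001893/0.03244 = 0.05834 M, so pOH = 1.23 and pH = 14.00 - 1.23 = 12.77.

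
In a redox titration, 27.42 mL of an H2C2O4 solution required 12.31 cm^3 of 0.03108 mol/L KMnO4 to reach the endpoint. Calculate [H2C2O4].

0.0349 M

n(KMnO4) = 0.03108 x 0.01231 = 0.0003826 mol.
From the balanced equation, 2 mol KMnO4 reacts with 5 mol H2C2O4, so n(H2C2O4) = 0.0003826 x 5/2 = 0.0009565 mol.
[H2C2O4] = 0.0009565 / 0.02742 L = 0.0349 M.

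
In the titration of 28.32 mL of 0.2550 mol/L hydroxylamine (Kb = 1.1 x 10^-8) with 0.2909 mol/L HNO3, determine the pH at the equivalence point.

3.45

n(NH2OH) = 0.2550 x 0.02832 = 0.007222 mol; V(HNO3) at equivalence = 0.007222/0.2909 = 0.02483 L.
At equivalence the base is fully converted to NH3OH+; total volume = 0.05315 L, so [NH3OH+] = 0.007222/0.05315 = 0.1359 M.
Ka(NH3OH+) = Kw/Kb = 1.0e-14 / 1.1 x 10^-8 = 9.09e-7.
[H^+] = sqrt(Ka x [NH3OH+]) = sqrt(9.09e-7 x 0.1359) = 0.000351 M.
pH = -log(0.000351) = 3.45.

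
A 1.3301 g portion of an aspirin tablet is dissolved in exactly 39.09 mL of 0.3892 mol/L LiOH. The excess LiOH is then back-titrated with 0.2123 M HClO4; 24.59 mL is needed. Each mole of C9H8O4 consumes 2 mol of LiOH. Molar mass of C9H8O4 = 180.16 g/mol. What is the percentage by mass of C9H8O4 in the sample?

67.7%

Total n(LiOH) added = 0.3892 x 0.03909 = 0.01521 mol.
n(HClO4) used = 0.2123 x 0.02459 = 0.005220 mol, which equals the excess n(LiOH).
So n(LiOH) consumed by the sample = 0.01521 - 0.005220 = 0.009993 mol.
n(C9H8O4) = 0.009993 / 2 = 0.004997 mol.
mass C9H8O4 = 0.004997 x 180.16 = 0.9002 g, so %C9H8O4 = 0.9002/1.3301 x 100 = 67.7%.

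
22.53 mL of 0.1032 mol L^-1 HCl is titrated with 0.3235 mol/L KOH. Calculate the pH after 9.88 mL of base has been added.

n(acid) = 0.1032 x 0.02253 = 0.002325 mol; n(KOH) added = 0.3235 x 0.009880 = 0.003196 mol.
Base is in excess by 0.003196 - 0.002325 = 0.0008711 mol in a total volume of 0.03241 L.
[OH^-] = 0.0008711/0.03241 = 0.02688 M, so pOH = 1.57 and pH = 14.00 - 1.57 = 12.43.

12.43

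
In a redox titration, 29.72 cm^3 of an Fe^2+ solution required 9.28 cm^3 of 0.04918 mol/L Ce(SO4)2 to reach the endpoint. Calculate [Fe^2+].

n(Ce(SO4)2) = 0.04918 x 0.009280 = 0.0004564 mol.
From the balanced equation, 1 mol Ce(SO4)2 reacts with 1 mol Fe^2+, so n(Fe^2+) = 0.0004564 x 1/1 = 0.0004564 mol.
[Fe^2+] = 0.0004564 / 0.02972 L = 0.0154 M.

0.0154 M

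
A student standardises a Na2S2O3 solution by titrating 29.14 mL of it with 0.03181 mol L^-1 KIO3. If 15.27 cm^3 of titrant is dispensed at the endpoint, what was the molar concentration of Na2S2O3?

n(KIO3) = 0.03181 x 0.01527 = 0.0004857 mol.
From the balanced equation, 1 mol KIO3 reacts with 6 mol Na2S2O3, so n(Na2S2O3) = 0.0004857 x 6/1 = 0.002914 mol.
[Na2S2O3] = 0.002914 / 0.02914 L = 0.100 M.

0.100 M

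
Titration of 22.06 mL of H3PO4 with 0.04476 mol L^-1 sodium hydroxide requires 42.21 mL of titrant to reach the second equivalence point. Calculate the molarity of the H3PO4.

n(NaOH) = 0.04476 x 0.04221 = 0.001889 mol.
At the second equivalence point, 2 mol OH^- react per mol H3PO4, so n(H3PO4) = 0.001889 / 2 = 0.0009447 mol.
[H3PO4] = 0.0009447 / 0.02206 L = 0.0428 M.

0.0428 M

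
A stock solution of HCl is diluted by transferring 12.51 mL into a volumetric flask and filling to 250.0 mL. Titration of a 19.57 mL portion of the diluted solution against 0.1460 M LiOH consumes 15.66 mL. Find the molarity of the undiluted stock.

2.33 M

n(LiOH) = 0.1460 x 0.01566 = 0.002286 mol.
n(HCl) in the aliquot = 0.002286 mol.
[diluted HCl] = 0.002286 / 0.01957 = 0.1168 M.
Dilution factor = 250.0/12.51 = 19.98, so [stock] = 0.1168 x 19.98 = 2.33 M.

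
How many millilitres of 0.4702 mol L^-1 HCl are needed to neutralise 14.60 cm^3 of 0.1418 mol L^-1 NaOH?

4.40 mL

n(NaOH) = 0.1418 mol/L x 0.01460 L = 0.002070 mol.
At equivalence n(HCl) = n(NaOH) = 0.002070 mol.
V(HCl) = 0.002070 / 0.4702 = 0.004403 L = 4.40 mL.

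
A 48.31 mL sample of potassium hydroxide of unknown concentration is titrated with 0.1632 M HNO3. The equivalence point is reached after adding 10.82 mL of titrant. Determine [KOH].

0.0366 M

n(HNO3) delivered = 0.1632 x 0.01082 = 0.001766 mol.
For a 1:1 reaction, n(KOH) = 0.001766 mol.
[KOH] = 0.001766 mol / 0.04831 L = 0.0366 M.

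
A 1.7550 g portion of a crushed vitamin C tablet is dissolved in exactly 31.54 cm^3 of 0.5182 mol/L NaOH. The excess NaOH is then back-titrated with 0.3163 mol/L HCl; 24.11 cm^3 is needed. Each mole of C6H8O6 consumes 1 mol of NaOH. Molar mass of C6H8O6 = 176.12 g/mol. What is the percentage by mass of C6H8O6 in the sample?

Total n(NaOH) added = 0.5182 x 0.03154 = 0.01634 mol.
n(HCl) used = 0.3163 x 0.02411 = 0.007626 mol, which equals the excess n(NaOH).
So n(NaOH) consumed by the sample = 0.01634 - 0.007626 = 0.008718 mol.
n(C6H8O6) = 0.008718 / 1 = 0.008718 mol.
mass C6H8O6 = 0.008718 x 176.12 = 1.535 g, so %C6H8O6 = 1.535/1.7550 x 100 = 87.5%.

87.5%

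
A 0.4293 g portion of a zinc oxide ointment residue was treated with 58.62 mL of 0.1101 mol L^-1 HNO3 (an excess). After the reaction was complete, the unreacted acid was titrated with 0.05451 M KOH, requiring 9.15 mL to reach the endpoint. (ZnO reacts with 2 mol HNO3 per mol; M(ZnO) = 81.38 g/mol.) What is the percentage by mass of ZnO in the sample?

56.4%

Total n(HNO3) added = 0.1101 x 0.05862 = 0.006454 mol.
n(KOH) used = 0.05451 x 0.009150 = 0.0004988 mol, which equals the excess n(HNO3).
So n(HNO3) consumed by the sample = 0.006454 - 0.0004988 = 0.005955 mol.
n(ZnO) = 0.005955 / 2 = 0.002978 mol.
mass ZnO = 0.002978 x 81.38 = 0.2423 g, so %ZnO = 0.2423/0.4293 x 100 = 56.4%.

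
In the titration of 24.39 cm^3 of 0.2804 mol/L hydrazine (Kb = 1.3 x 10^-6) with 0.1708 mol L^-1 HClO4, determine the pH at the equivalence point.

n(N2H4) = 0.2804 x 0.02439 = 0.006839 mol; V(HClO4) at equivalence = 0.006839/0.1708 = 0.04004 L.
At equivalence the base is fully converted to N2H5+; total volume = 0.06443 L, so [N2H5+] = 0.006839/0.06443 = 0.1061 M.
Ka(N2H5+) = Kw/Kb = 1.0e-14 / 1.3 x 10^-6 = 7.69e-9.
[H^+] = sqrt(Ka x [N2H5+]) = sqrt(7.69e-9 x 0.1061) = 2.86e-5 M.
pH = -log(2.86e-5) = 4.54.

4.54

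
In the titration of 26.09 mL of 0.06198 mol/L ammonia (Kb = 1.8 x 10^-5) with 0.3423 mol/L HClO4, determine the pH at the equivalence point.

5.27

n(NH3) = 0.06198 x 0.02609 = 0.001617 mol; V(HClO4) at equivalence = 0.001617/0.3423 = 0.004724 L.
At equivalence the base is fully converted to NH4+; total volume = 0.03081 L, so [NH4+] = 0.001617/0.03081 = 0.05248 M.
Ka(NH4+) = Kw/Kb = 1.0e-14 / 1.8 x 10^-5 = 5.56e-10.
[H^+] = sqrt(Ka x [NH4+]) = sqrt(5.56e-10 x 0.05248) = 5.40e-6 M.
pH = -log(5.40e-6) = 5.27.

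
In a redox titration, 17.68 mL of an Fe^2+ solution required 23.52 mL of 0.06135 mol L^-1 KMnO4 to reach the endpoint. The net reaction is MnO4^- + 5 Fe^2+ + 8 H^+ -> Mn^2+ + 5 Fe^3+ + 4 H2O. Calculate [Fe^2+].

n(KMnO4) = 0.06135 x 0.02352 = 0.001443 mol.
From the balanced equation, 1 mol KMnO4 reacts with 5 mol Fe^2+, so n(Fe^2+) = 0.001443 x 5/1 = 0.007215 mol.
[Fe^2+] = 0.007215 / 0.01768 L = 0.408 M.

0.408 M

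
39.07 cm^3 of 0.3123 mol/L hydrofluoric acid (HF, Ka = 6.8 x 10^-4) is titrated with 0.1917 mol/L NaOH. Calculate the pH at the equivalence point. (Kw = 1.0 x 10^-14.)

n(HF) = 0.3123 x 0.03907 = 0.01220 mol; V(NaOH) at equivalence = 0.01220/0.1917 = 0.06365 L.
At equivalence all the acid is converted to F-; total volume = 0.03907 + 0.06365 = 0.1027 L, so [F-] = 0.01220/0.1027 = 0.1188 M.
Kb = Kw/Ka = 1.0e-14 / 6.8 x 10^-4 = 1.47e-11.
[OH^-] = sqrt(Kb x [F-]) = sqrt(1.47e-11 x 0.1188) = 1.32e-6 M.
pOH = 5.88, so pH = 14.00 - 5.88 = 8.12.

8.12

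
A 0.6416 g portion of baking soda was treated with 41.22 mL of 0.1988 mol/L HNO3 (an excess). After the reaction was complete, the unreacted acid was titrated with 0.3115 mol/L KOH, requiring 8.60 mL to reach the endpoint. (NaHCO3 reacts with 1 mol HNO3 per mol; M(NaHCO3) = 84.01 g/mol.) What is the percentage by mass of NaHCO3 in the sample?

72.2%

Total n(HNO3) added = 0.1988 x 0.04122 = 0.008195 mol.
n(KOH) used = 0.3115 x 0.008600 = 0.002679 mol, which equals the excess n(HNO3).
So n(HNO3) consumed by the sample = 0.008195 - 0.002679 = 0.005516 mol.
n(NaHCO3) = 0.005516 / 1 = 0.005516 mol.
mass NaHCO3 = 0.005516 x 84.01 = 0.4634 g, so %NaHCO3 = 0.4634/0.6416 x 100 = 72.2%.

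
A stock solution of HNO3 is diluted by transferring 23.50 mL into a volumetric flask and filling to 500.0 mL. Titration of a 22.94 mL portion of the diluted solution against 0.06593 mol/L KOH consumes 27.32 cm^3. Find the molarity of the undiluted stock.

1.67 M

n(KOH) = 0.06593 x 0.02732 = 0.001801 mol.
n(HNO3) in the aliquot = 0.001801 mol.
[diluted HNO3] = 0.001801 / 0.02294 = 0.07852 M.
Dilution factor = 500.0/23.50 = 21.28, so [stock] = 0.07852 x 21.28 = 1.67 M.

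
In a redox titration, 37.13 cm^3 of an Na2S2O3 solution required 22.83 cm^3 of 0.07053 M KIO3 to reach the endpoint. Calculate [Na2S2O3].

n(KIO3) = 0.07053 x 0.02283 = 0.001610 mol.
From the balanced equation, 1 mol KIO3 reacts with 6 mol Na2S2O3, so n(Na2S2O3) = 0.001610 x 6/1 = 0.009661 mol.
[Na2S2O3] = 0.009661 / 0.03713 L = 0.260 M.

0.260 M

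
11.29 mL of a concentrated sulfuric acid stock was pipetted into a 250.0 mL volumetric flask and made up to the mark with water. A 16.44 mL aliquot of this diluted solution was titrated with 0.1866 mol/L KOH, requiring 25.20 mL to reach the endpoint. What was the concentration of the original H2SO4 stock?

3.17 M

n(KOH) = 0.1866 x 0.02520 = 0.004702 mol.
n(H2SO4) in the aliquot = 0.004702 x 1/2 = 0.002351 mol.
[diluted H2SO4] = 0.002351 / 0.01644 = 0.1430 M.
Dilution factor = 250.0/11.29 = 22.14, so [stock] = 0.1430 x 22.14 = 3.17 M.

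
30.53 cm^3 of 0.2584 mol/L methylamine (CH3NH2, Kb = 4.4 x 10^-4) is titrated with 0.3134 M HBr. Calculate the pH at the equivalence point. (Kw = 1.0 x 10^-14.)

5.75

n(CH3NH2) = 0.2584 x 0.03053 = 0.007889 mol; V(HBr) at equivalence = 0.007889/0.3134 = 0.02517 L.
At equivalence the base is fully converted to CH3NH3+; total volume = 0.05570 L, so [CH3NH3+] = 0.007889/0.05570 = 0.1416 M.
Ka(CH3NH3+) = Kw/Kb = 1.0e-14 / 4.4 x 10^-4 = 2.27e-11.
[H^+] = sqrt(Ka x [CH3NH3+]) = sqrt(2.27e-11 x 0.1416) = 1.79e-6 M.
pH = -log(1.79e-6) = 5.75.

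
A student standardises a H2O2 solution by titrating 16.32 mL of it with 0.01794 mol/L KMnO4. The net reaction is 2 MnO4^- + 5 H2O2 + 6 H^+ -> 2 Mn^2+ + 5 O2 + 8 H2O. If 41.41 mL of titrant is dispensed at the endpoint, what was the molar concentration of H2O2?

n(KMnO4) = 0.01794 x 0.04141 = 0.0007429 mol.
From the balanced equation, 2 mol KMnO4 reacts with 5 mol H2O2, so n(H2O2) = 0.0007429 x 5/2 = 0.001857 mol.
[H2O2] = 0.001857 / 0.01632 L = 0.114 M.

0.114 M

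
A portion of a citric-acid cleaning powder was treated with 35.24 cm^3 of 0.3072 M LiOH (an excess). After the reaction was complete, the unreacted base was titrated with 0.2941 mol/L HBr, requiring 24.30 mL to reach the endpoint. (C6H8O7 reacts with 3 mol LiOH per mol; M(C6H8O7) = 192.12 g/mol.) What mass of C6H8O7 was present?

Total n(LiOH) added = 0.3072 x 0.03524 = 0.01083 mol.
n(HBr) used = 0.2941 x 0.02430 = 0.007147 mol, which equals the excess n(LiOH).
So n(LiOH) consumed by the sample = 0.01083 - 0.007147 = 0.003679 mol.
n(C6H8O7) = 0.003679 / 3 = 0.001226 mol.
mass = 0.001226 mol x 192.12 g/mol = 0.236 g.

0.236 g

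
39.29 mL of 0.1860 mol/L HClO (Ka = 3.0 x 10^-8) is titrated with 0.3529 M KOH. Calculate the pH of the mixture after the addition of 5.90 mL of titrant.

7.12

Initial n(HClO) = 0.1860 x 0.03929 = 0.007308 mol.
n(KOH) added = 0.3529 x 0.005900 = 0.002082 mol, converting that many moles of HClO to ClO-.
Remaining n(HClO) = 0.005226 mol; n(ClO-) = 0.002082 mol.
By Henderson-Hasselbalch, pH = pKa + log([A^-]/[HA]) = 7.52 + log(0.002082/0.005226) = 7.52 + (-0.40) = 7.12.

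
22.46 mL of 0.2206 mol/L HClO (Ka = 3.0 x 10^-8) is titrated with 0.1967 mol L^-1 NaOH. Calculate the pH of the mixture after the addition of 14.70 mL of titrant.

7.67

Initial n(HClO) = 0.2206 x 0.02246 = 0.004955 mol.
n(NaOH) added = 0.1967 x 0.01470 = 0.002891 mol, converting that many moles of HClO to ClO-.
Remaining n(HClO) = 0.002063 mol; n(ClO-) = 0.002891 mol.
By Henderson-Hasselbalch, pH = pKa + log([A^-]/[HA]) = 7.52 + log(0.002891/0.002063) = 7.52 + (+0.15) = 7.67.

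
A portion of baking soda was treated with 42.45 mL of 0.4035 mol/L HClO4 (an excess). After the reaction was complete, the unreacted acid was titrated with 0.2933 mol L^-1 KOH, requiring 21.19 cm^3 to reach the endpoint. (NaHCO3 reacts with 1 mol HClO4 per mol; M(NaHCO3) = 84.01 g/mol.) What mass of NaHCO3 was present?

0.917 g

Total n(HClO4) added = 0.4035 x 0.04245 = 0.01713 mol.
n(KOH) used = 0.2933 x 0.02119 = 0.006215 mol, which equals the excess n(HClO4).
So n(HClO4) consumed by the sample = 0.01713 - 0.006215 = 0.01091 mol.
n(NaHCO3) = 0.01091 / 1 = 0.01091 mol.
mass = 0.01091 mol x 84.01 g/mol = 0.917 g.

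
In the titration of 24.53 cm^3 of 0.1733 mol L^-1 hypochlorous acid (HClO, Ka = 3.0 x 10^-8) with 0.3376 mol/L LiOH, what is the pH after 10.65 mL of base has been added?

Initial n(HClO) = 0.1733 x 0.02453 = 0.004251 mol.
n(LiOH) added = 0.3376 x 0.01065 = 0.003595 mol, converting that many moles of HClO to ClO-.
Remaining n(HClO) = 0.0006556 mol; n(ClO-) = 0.003595 mol.
By Henderson-Hasselbalch, pH = pKa + log([A^-]/[HA]) = 7.52 + log(0.003595/0.0006556) = 7.52 + (+0.74) = 8.26.

8.26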